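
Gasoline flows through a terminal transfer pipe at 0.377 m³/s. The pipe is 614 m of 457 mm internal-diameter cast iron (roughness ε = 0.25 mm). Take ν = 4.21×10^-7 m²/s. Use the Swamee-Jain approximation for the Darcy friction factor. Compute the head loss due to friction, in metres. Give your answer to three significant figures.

V = 4Q/(πD²) = 4·0.377/(π·0.457²) = 2.298 m/s
Re = VD/ν = 2.298·0.457/4.21×10^-7 = 2.49×10^6 → turbulent
ε/D = 0.25/457 = 5.47×10^-4
Swamee-Jain: f = 0.01730
h_f = f(L/D)V²/(2g) = 0.01730·(614/0.457)·2.298²/(2·9.81) = 6.257 m

h_f ≈ 6.26 m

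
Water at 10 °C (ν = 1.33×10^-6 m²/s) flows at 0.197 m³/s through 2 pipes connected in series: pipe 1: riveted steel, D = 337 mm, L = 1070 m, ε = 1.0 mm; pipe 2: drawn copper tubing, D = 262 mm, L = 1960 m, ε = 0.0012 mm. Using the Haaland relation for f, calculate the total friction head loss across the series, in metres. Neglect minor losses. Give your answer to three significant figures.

Pipe 1: V = 2.209 m/s, Re = 5.60×10^5, ε/D = 0.00297, f = 0.02636, h_1 = f(L/D)V²/2g = 20.81 m
Pipe 2: V = 3.654 m/s, Re = 7.20×10^5, ε/D = 4.58×10^-6, f = 0.01232, h_2 = f(L/D)V²/2g = 62.70 m
Series → Q common, losses add: H = Σh = 83.51 m

H ≈ 83.5 m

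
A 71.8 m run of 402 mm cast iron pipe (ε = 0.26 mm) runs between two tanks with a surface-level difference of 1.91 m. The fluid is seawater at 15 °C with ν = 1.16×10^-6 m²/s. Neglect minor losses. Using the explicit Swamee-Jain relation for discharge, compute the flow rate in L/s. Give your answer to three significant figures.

Q ≈ 433 L/s

Swamee-Jain (Type II): Q = -0.965·√(gD⁵h_f/L)·ln[ε/(3.7D) + √(3.17ν²L/(gD³h_f))]
√(gD⁵h_f/L) = √(9.81·0.402⁵·1.91/71.8) = 0.05234
ε/(3.7D) = 1.75×10^-4; √(3.17ν²L/(gD³h_f)) = 1.59×10^-5
Q = -0.965·0.05234·ln(1.907×10^-4) = 0.4326 m³/s
Check: V = 3.41 m/s, Re = 1.18×10^6, f = 0.01815, h_f = 1.92 m ≈ 1.91 m ✓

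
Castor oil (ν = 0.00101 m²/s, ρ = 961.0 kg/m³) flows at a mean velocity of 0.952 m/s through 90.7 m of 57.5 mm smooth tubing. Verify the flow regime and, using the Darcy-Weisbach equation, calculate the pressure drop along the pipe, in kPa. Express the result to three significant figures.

Δp ≈ 811 kPa

Re = VD/ν = 0.952·0.05750/0.00101 = 54.2 → laminar (Re < 2300)
f = 64/Re = 1.181
h_f = f(L/D)V²/(2g) = 1.181·(90.7/0.05750)·0.952²/(2·9.81) = 86.04 m
Δp = ρg·h_f = 961.0·9.81·86.04 = 811.2 kPa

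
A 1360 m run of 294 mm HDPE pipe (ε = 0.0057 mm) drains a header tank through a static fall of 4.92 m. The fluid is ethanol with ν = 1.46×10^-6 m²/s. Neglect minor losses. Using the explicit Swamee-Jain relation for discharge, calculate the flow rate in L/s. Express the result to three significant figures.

Q ≈ 79.2 L/s

Swamee-Jain (Type II): Q = -0.965·√(gD⁵h_f/L)·ln[ε/(3.7D) + √(3.17ν²L/(gD³h_f))]
√(gD⁵h_f/L) = √(9.81·0.294⁵·4.92/1360) = 0.008829
ε/(3.7D) = 5.24×10^-6; √(3.17ν²L/(gD³h_f)) = 8.66×10^-5
Q = -0.965·0.008829·ln(9.180×10^-5) = 0.07920 m³/s
Check: V = 1.17 m/s, Re = 2.35×10^5, f = 0.01525, h_f = 4.89 m ≈ 4.92 m ✓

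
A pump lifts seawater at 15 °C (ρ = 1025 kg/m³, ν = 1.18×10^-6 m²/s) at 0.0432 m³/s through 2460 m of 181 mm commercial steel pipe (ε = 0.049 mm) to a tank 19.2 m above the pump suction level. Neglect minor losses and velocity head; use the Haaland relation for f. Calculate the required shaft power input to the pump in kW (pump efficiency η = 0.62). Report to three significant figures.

P_shaft ≈ 36.5 kW

V = 4Q/(πD²) = 1.679 m/s; Re = 2.58×10^5; ε/D = 2.71×10^-4; f = 0.01685
h_f = f(L/D)V²/2g = 32.90 m
Total head H = z + h_f = 19.2 + 32.90 = 52.10 m
P_hyd = ρgQH = 1025·9.81·0.0432·52.10 = 22.63 kW
P_shaft = P_hyd/η = 22.63/0.62 = 36.50 kW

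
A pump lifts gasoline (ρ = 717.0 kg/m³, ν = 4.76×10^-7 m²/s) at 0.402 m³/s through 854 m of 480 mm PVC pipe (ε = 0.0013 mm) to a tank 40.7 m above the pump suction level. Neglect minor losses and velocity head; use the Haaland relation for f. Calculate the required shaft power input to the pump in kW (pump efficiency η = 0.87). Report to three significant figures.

P_shaft ≈ 147 kW

V = 4Q/(πD²) = 2.222 m/s; Re = 2.24×10^6; ε/D = 2.71×10^-6; f = 0.01024
h_f = f(L/D)V²/2g = 4.583 m
Total head H = z + h_f = 40.7 + 4.583 = 45.28 m
P_hyd = ρgQH = 717.0·9.81·0.402·45.28 = 128.0 kW
P_shaft = P_hyd/η = 128.0/0.87 = 147.2 kW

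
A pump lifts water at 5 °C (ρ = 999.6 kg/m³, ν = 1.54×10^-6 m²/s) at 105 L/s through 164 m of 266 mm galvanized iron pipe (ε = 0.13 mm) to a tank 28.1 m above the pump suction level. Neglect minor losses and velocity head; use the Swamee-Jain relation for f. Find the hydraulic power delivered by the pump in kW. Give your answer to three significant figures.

P_hyd ≈ 31.0 kW

V = 4Q/(πD²) = 1.889 m/s; Re = 3.26×10^5; ε/D = 4.89×10^-4; f = 0.01816
h_f = f(L/D)V²/2g = 2.037 m
Total head H = z + h_f = 28.1 + 2.037 = 30.14 m
P_hyd = ρgQH = 999.6·9.81·0.105·30.14 = 31.03 kW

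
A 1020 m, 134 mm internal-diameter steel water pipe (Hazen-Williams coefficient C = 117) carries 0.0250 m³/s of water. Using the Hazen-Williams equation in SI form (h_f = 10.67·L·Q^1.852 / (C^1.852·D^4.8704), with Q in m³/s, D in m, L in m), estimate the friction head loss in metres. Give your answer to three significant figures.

h_f = 10.67·1020·0.0250^1.852 / (117^1.852·0.134^4.8704) = 30.96 m

h_f ≈ 31.0 m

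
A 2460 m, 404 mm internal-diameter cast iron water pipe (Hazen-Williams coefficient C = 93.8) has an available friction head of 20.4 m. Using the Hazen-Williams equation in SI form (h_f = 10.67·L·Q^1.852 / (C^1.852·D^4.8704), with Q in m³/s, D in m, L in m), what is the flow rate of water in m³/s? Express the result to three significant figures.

Rearranging: Q = [h_f·C^1.852·D^4.8704 / (10.67·L)]^(1/1.852)
Q = [20.4·93.8^1.852·0.404^4.8704 / (10.67·2460)]^0.540 = 0.1812 m³/s

Q ≈ 0.181 m³/s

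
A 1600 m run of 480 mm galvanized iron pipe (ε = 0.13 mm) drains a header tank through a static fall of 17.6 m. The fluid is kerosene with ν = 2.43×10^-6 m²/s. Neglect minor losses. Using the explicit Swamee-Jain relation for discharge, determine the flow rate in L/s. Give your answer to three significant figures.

Q ≈ 460 L/s

Swamee-Jain (Type II): Q = -0.965·√(gD⁵h_f/L)·ln[ε/(3.7D) + √(3.17ν²L/(gD³h_f))]
√(gD⁵h_f/L) = √(9.81·0.480⁵·17.6/1600) = 0.05244
ε/(3.7D) = 7.32×10^-5; √(3.17ν²L/(gD³h_f)) = 3.96×10^-5
Q = -0.965·0.05244·ln(1.128×10^-4) = 0.4600 m³/s
Check: V = 2.54 m/s, Re = 5.02×10^5, f = 0.01613, h_f = 17.7 m ≈ 17.6 m ✓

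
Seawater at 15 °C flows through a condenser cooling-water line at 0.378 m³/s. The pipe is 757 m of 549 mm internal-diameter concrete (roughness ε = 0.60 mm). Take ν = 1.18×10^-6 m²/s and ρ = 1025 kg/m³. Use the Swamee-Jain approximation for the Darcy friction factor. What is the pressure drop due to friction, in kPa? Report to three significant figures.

Δp ≈ 37.0 kPa

V = 4Q/(πD²) = 4·0.378/(π·0.549²) = 1.597 m/s
Re = VD/ν = 1.597·0.549/1.18×10^-6 = 7.43×10^5 → turbulent
ε/D = 0.60/549 = 0.00109
Swamee-Jain: f = 0.02055
h_f = f(L/D)V²/(2g) = 0.02055·(757/0.549)·1.597²/(2·9.81) = 3.683 m
Δp = ρg·h_f = 1025·9.81·3.683 = 37.03 kPa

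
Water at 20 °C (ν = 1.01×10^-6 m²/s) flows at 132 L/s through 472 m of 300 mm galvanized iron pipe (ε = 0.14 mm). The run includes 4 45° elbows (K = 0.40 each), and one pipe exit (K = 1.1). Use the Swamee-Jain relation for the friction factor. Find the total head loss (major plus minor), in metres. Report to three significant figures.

H_L ≈ 5.37 m

V = 4Q/(πD²) = 1.867 m/s; V²/2g = 0.1777 m
Re = 5.55×10^5, ε/D = 4.67×10^-4 → f = 0.01747 (Swamee-Jain)
Major: h_f = f(L/D)·V²/2g = 0.01747·1573·0.1777 = 4.886 m
Minor: ΣK = 2.70; h_m = ΣK·V²/2g = 0.4799 m
Total H_L = 4.886 + 0.4799 = 5.366 m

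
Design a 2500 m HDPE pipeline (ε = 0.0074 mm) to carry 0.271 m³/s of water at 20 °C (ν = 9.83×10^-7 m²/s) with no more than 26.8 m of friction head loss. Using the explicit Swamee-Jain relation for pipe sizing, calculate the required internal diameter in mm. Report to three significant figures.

D ≈ 373 mm

Swamee-Jain (Type III): D = 0.66·[ε^1.25·(LQ²/(gh_f))^4.75 + ν·Q^9.4·(L/(gh_f))^5.2]^0.04
LQ²/(gh_f) = 0.6984; L/(gh_f) = 9.509
Term 1 = ε^1.25·(…)^4.75 = 7.01×10^-8; Term 2 = ν·Q^9.4·(…)^5.2 = 5.61×10^-7
D = 0.66·(7.01×10^-8 + 5.61×10^-7)^0.04 = 0.3729 m = 373 mm
Check: V = 2.48 m/s, Re = 9.41×10^5, f = 0.01218, h_f = 25.6 m ≈ 26.8 m ✓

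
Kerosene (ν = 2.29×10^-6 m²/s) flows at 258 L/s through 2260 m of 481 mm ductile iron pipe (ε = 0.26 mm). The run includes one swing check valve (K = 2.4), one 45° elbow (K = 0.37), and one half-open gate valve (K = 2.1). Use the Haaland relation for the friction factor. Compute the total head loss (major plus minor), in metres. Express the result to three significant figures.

H_L ≈ 9.34 m

V = 4Q/(πD²) = 1.420 m/s; V²/2g = 0.1027 m
Re = 2.98×10^5, ε/D = 5.41×10^-4 → f = 0.01831 (Haaland)
Major: h_f = f(L/D)·V²/2g = 0.01831·4699·0.1027 = 8.840 m
Minor: ΣK = 4.87; h_m = ΣK·V²/2g = 0.5004 m
Total H_L = 8.840 + 0.5004 = 9.341 m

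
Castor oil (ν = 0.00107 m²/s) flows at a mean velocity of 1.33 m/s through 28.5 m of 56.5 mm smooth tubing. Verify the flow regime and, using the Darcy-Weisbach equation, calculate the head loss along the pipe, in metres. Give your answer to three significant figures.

Re = VD/ν = 1.33·0.05650/0.00107 = 70.2 → laminar (Re < 2300)
f = 64/Re = 0.9113
h_f = f(L/D)V²/(2g) = 0.9113·(28.5/0.05650)·1.33²/(2·9.81) = 41.44 m

h_f ≈ 41.4 m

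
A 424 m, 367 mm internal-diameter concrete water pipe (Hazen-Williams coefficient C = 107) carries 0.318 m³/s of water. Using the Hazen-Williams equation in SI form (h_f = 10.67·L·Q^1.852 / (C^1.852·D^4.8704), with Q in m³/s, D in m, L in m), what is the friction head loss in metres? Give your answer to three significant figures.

h_f ≈ 12.5 m

h_f = 10.67·424·0.318^1.852 / (107^1.852·0.367^4.8704) = 12.47 m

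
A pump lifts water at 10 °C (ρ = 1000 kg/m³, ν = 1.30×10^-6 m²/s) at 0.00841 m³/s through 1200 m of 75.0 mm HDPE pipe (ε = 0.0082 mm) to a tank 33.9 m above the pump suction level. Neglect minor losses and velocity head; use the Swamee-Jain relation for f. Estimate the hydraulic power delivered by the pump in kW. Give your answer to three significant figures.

V = 4Q/(πD²) = 1.904 m/s; Re = 1.10×10^5; ε/D = 1.09×10^-4; f = 0.01819
h_f = f(L/D)V²/2g = 53.77 m
Total head H = z + h_f = 33.9 + 53.77 = 87.67 m
P_hyd = ρgQH = 1000·9.81·0.00841·87.67 = 7.233 kW

P_hyd ≈ 7.23 kW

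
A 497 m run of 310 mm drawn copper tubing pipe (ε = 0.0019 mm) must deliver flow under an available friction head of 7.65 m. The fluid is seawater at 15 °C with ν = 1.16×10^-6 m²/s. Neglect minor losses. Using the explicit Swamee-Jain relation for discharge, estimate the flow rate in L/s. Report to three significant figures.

Q ≈ 207 L/s

Swamee-Jain (Type II): Q = -0.965·√(gD⁵h_f/L)·ln[ε/(3.7D) + √(3.17ν²L/(gD³h_f))]
√(gD⁵h_f/L) = √(9.81·0.310⁵·7.65/497) = 0.02079
ε/(3.7D) = 1.66×10^-6; √(3.17ν²L/(gD³h_f)) = 3.08×10^-5
Q = -0.965·0.02079·ln(3.245×10^-5) = 0.2074 m³/s
Check: V = 2.75 m/s, Re = 7.34×10^5, f = 0.01236, h_f = 7.63 m ≈ 7.65 m ✓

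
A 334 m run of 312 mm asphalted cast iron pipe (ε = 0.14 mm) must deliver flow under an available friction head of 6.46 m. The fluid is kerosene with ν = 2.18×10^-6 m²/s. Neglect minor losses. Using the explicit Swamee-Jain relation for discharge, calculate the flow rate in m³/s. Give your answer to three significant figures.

Swamee-Jain (Type II): Q = -0.965·√(gD⁵h_f/L)·ln[ε/(3.7D) + √(3.17ν²L/(gD³h_f))]
√(gD⁵h_f/L) = √(9.81·0.312⁵·6.46/334) = 0.02368
ε/(3.7D) = 1.21×10^-4; √(3.17ν²L/(gD³h_f)) = 5.11×10^-5
Q = -0.965·0.02368·ln(1.724×10^-4) = 0.1981 m³/s
Check: V = 2.59 m/s, Re = 3.71×10^5, f = 0.01776, h_f = 6.50 m ≈ 6.46 m ✓

Q ≈ 0.198 m³/s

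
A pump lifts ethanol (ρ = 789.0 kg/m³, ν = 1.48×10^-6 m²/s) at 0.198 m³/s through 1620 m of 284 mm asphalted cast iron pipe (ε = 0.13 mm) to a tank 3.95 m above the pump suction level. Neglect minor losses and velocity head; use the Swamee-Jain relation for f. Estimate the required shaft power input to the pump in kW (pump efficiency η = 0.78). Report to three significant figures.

P_shaft ≈ 105 kW

V = 4Q/(πD²) = 3.126 m/s; Re = 6.00×10^5; ε/D = 4.58×10^-4; f = 0.01735
h_f = f(L/D)V²/2g = 49.28 m
Total head H = z + h_f = 3.95 + 49.28 = 53.23 m
P_hyd = ρgQH = 789.0·9.81·0.198·53.23 = 81.57 kW
P_shaft = P_hyd/η = 81.57/0.78 = 104.6 kW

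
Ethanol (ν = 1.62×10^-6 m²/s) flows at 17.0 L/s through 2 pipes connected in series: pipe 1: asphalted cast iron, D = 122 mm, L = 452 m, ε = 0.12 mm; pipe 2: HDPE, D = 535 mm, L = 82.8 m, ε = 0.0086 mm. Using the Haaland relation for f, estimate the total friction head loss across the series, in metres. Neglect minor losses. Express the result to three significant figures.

H ≈ 8.68 m

Pipe 1: V = 1.454 m/s, Re = 1.10×10^5, ε/D = 9.84×10^-4, f = 0.02174, h_1 = f(L/D)V²/2g = 8.680 m
Pipe 2: V = 0.07562 m/s, Re = 2.50×10^4, ε/D = 1.61×10^-5, f = 0.02440, h_2 = f(L/D)V²/2g = 0.001101 m
Series → Q common, losses add: H = Σh = 8.681 m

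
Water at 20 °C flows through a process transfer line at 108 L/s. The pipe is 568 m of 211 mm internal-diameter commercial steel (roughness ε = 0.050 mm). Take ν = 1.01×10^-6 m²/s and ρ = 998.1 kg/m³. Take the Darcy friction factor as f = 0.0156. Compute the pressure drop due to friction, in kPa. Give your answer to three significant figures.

Δp ≈ 200 kPa

V = 4Q/(πD²) = 4·0.108/(π·0.211²) = 3.089 m/s
h_f = f(L/D)V²/(2g) = 0.01560·(568/0.211)·3.089²/(2·9.81) = 20.42 m
Δp = ρg·h_f = 998.1·9.81·20.42 = 199.9 kPa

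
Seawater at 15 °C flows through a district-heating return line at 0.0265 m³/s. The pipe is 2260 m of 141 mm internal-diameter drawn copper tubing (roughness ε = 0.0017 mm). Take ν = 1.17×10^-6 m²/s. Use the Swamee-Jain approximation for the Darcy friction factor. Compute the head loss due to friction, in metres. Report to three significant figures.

h_f ≈ 36.7 m

V = 4Q/(πD²) = 4·0.0265/(π·0.141²) = 1.697 m/s
Re = VD/ν = 1.697·0.141/1.17×10^-6 = 2.05×10^5 → turbulent
ε/D = 0.0017/141 = 1.21×10^-5
Swamee-Jain: f = 0.01558
h_f = f(L/D)V²/(2g) = 0.01558·(2260/0.141)·1.697²/(2·9.81) = 36.65 m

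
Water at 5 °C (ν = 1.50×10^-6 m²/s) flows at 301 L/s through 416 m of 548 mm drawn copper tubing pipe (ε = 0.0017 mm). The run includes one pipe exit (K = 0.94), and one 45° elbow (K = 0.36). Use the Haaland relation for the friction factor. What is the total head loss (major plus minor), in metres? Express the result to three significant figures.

H_L ≈ 0.944 m

V = 4Q/(πD²) = 1.276 m/s; V²/2g = 0.08301 m
Re = 4.66×10^5, ε/D = 3.10×10^-6 → f = 0.01326 (Haaland)
Major: h_f = f(L/D)·V²/2g = 0.01326·759.1·0.08301 = 0.8356 m
Minor: ΣK = 1.30; h_m = ΣK·V²/2g = 0.1079 m
Total H_L = 0.8356 + 0.1079 = 0.9435 m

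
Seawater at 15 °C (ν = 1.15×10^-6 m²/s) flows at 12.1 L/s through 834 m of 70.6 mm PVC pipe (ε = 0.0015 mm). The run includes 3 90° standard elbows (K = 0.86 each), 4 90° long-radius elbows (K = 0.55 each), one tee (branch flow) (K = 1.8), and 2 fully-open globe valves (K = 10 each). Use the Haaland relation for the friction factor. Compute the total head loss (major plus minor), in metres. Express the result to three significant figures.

V = 4Q/(πD²) = 3.091 m/s; V²/2g = 0.4869 m
Re = 1.90×10^5, ε/D = 2.12×10^-5 → f = 0.01579 (Haaland)
Major: h_f = f(L/D)·V²/2g = 0.01579·11813·0.4869 = 90.81 m
Minor: ΣK = 26.6; h_m = ΣK·V²/2g = 12.94 m
Total H_L = 90.81 + 12.94 = 103.8 m

H_L ≈ 104 m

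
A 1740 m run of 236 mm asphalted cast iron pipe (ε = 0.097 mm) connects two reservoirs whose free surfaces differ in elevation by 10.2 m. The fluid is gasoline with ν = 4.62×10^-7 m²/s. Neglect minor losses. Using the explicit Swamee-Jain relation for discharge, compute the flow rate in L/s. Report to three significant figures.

Q ≈ 55.5 L/s

Swamee-Jain (Type II): Q = -0.965·√(gD⁵h_f/L)·ln[ε/(3.7D) + √(3.17ν²L/(gD³h_f))]
√(gD⁵h_f/L) = √(9.81·0.236⁵·10.2/1740) = 0.006488
ε/(3.7D) = 1.11×10^-4; √(3.17ν²L/(gD³h_f)) = 2.99×10^-5
Q = -0.965·0.006488·ln(1.410×10^-4) = 0.05552 m³/s
Check: V = 1.27 m/s, Re = 6.48×10^5, f = 0.01696, h_f = 10.3 m ≈ 10.2 m ✓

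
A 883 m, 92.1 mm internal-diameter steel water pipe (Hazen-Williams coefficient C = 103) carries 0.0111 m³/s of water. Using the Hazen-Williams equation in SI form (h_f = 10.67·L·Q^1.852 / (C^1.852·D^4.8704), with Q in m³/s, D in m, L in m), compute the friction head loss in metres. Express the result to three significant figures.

h_f ≈ 46.9 m

h_f = 10.67·883·0.0111^1.852 / (103^1.852·0.0921^4.8704) = 46.86 m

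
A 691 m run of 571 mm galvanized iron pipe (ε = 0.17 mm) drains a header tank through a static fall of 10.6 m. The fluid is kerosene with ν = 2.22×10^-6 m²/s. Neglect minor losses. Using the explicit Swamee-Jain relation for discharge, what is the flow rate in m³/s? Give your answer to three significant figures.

Q ≈ 0.846 m³/s

Swamee-Jain (Type II): Q = -0.965·√(gD⁵h_f/L)·ln[ε/(3.7D) + √(3.17ν²L/(gD³h_f))]
√(gD⁵h_f/L) = √(9.81·0.571⁵·10.6/691) = 0.09557
ε/(3.7D) = 8.05×10^-5; √(3.17ν²L/(gD³h_f)) = 2.36×10^-5
Q = -0.965·0.09557·ln(1.041×10^-4) = 0.8458 m³/s
Check: V = 3.30 m/s, Re = 8.50×10^5, f = 0.01585, h_f = 10.7 m ≈ 10.6 m ✓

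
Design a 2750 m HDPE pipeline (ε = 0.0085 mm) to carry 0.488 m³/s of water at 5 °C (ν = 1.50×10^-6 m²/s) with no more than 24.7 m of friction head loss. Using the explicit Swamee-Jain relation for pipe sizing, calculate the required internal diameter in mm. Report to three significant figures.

Swamee-Jain (Type III): D = 0.66·[ε^1.25·(LQ²/(gh_f))^4.75 + ν·Q^9.4·(L/(gh_f))^5.2]^0.04
LQ²/(gh_f) = 2.703; L/(gh_f) = 11.35
Term 1 = ε^1.25·(…)^4.75 = 5.16×10^-5; Term 2 = ν·Q^9.4·(…)^5.2 = 5.41×10^-4
D = 0.66·(5.16×10^-5 + 5.41×10^-4)^0.04 = 0.4903 m = 490 mm
Check: V = 2.58 m/s, Re = 8.45×10^5, f = 0.01232, h_f = 23.5 m ≈ 24.7 m ✓

D ≈ 490 mm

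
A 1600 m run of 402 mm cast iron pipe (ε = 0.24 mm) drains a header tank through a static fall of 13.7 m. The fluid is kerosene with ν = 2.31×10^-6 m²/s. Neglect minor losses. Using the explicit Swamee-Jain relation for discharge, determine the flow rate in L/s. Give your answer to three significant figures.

Swamee-Jain (Type II): Q = -0.965·√(gD⁵h_f/L)·ln[ε/(3.7D) + √(3.17ν²L/(gD³h_f))]
√(gD⁵h_f/L) = √(9.81·0.402⁵·13.7/1600) = 0.02970
ε/(3.7D) = 1.61×10^-4; √(3.17ν²L/(gD³h_f)) = 5.57×10^-5
Q = -0.965·0.02970·ln(2.170×10^-4) = 0.2417 m³/s
Check: V = 1.90 m/s, Re = 3.31×10^5, f = 0.01875, h_f = 13.8 m ≈ 13.7 m ✓

Q ≈ 242 L/s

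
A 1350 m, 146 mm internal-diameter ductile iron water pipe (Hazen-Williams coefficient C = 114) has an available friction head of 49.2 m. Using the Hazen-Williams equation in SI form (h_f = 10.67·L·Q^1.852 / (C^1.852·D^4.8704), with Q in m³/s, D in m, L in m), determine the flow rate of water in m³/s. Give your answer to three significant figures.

Q ≈ 0.0337 m³/s

Rearranging: Q = [h_f·C^1.852·D^4.8704 / (10.67·L)]^(1/1.852)
Q = [49.2·114^1.852·0.146^4.8704 / (10.67·1350)]^0.540 = 0.03369 m³/s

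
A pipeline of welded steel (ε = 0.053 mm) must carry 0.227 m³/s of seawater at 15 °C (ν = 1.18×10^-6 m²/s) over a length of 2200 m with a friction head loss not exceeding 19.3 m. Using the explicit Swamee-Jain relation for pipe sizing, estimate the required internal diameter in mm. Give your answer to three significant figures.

Swamee-Jain (Type III): D = 0.66·[ε^1.25·(LQ²/(gh_f))^4.75 + ν·Q^9.4·(L/(gh_f))^5.2]^0.04
LQ²/(gh_f) = 0.5988; L/(gh_f) = 11.62
Term 1 = ε^1.25·(…)^4.75 = 3.96×10^-7; Term 2 = ν·Q^9.4·(…)^5.2 = 3.61×10^-7
D = 0.66·(3.96×10^-7 + 3.61×10^-7)^0.04 = 0.3756 m = 376 mm
Check: V = 2.05 m/s, Re = 6.52×10^5, f = 0.01456, h_f = 18.2 m ≈ 19.3 m ✓

D ≈ 376 mm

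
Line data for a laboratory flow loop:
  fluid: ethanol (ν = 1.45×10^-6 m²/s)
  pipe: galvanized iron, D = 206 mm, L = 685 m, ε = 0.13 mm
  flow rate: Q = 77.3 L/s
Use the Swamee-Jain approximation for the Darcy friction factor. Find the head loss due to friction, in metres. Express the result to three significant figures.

h_f ≈ 17.3 m

V = 4Q/(πD²) = 4·0.0773/(π·0.206²) = 2.319 m/s
Re = VD/ν = 2.319·0.206/1.45×10^-6 = 3.29×10^5 → turbulent
ε/D = 0.13/206 = 6.31×10^-4
Swamee-Jain: f = 0.01894
h_f = f(L/D)V²/(2g) = 0.01894·(685/0.206)·2.319²/(2·9.81) = 17.26 m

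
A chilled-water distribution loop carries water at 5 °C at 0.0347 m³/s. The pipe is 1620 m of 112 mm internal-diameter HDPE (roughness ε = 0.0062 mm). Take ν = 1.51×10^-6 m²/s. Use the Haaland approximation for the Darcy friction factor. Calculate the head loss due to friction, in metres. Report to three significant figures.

V = 4Q/(πD²) = 4·0.0347/(π·0.112²) = 3.522 m/s
Re = VD/ν = 3.522·0.112/1.51×10^-6 = 2.61×10^5 → turbulent
ε/D = 0.0062/112 = 5.54×10^-5
Haaland: f = 0.01517
h_f = f(L/D)V²/(2g) = 0.01517·(1620/0.112)·3.522²/(2·9.81) = 138.7 m

h_f ≈ 139 m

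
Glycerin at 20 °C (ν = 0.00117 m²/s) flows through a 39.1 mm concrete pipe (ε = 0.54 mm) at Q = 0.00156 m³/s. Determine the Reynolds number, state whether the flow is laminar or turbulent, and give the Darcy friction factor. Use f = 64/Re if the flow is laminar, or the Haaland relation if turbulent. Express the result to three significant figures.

Re ≈ 43.4; laminar; f = 64/Re ≈ 1.47

V = 4Q/(πD²) = 1.299 m/s
Re = VD/ν = 1.299·0.0391/0.00117 = 43.4
Re < 2300 → laminar → f = 64/Re = 1.474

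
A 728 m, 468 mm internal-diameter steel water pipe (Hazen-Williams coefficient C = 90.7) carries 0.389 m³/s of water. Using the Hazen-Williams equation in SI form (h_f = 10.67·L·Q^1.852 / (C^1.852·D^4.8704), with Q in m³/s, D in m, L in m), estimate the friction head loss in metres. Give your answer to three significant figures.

h_f ≈ 12.9 m

h_f = 10.67·728·0.389^1.852 / (90.7^1.852·0.468^4.8704) = 12.92 m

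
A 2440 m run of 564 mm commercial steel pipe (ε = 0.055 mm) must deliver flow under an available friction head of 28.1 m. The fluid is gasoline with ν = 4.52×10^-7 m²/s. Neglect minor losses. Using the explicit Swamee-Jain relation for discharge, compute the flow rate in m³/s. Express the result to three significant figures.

Q ≈ 0.802 m³/s

Swamee-Jain (Type II): Q = -0.965·√(gD⁵h_f/L)·ln[ε/(3.7D) + √(3.17ν²L/(gD³h_f))]
√(gD⁵h_f/L) = √(9.81·0.564⁵·28.1/2440) = 0.08030
ε/(3.7D) = 2.64×10^-5; √(3.17ν²L/(gD³h_f)) = 5.65×10^-6
Q = -0.965·0.08030·ln(3.201×10^-5) = 0.8019 m³/s
Check: V = 3.21 m/s, Re = 4.01×10^6, f = 0.01244, h_f = 28.3 m ≈ 28.1 m ✓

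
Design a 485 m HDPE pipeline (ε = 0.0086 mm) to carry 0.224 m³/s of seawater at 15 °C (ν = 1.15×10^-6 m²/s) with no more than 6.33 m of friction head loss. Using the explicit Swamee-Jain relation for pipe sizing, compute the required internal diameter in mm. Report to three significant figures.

Swamee-Jain (Type III): D = 0.66·[ε^1.25·(LQ²/(gh_f))^4.75 + ν·Q^9.4·(L/(gh_f))^5.2]^0.04
LQ²/(gh_f) = 0.3919; L/(gh_f) = 7.810
Term 1 = ε^1.25·(…)^4.75 = 5.44×10^-9; Term 2 = ν·Q^9.4·(…)^5.2 = 3.93×10^-8
D = 0.66·(5.44×10^-9 + 3.93×10^-8)^0.04 = 0.3354 m = 335 mm
Check: V = 2.53 m/s, Re = 7.39×10^5, f = 0.01272, h_f = 6.03 m ≈ 6.33 m ✓

D ≈ 335 mm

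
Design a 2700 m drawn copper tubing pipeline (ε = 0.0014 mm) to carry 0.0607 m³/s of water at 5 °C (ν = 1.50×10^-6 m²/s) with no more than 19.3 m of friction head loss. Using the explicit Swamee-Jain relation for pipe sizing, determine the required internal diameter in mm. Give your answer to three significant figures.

D ≈ 234 mm

Swamee-Jain (Type III): D = 0.66·[ε^1.25·(LQ²/(gh_f))^4.75 + ν·Q^9.4·(L/(gh_f))^5.2]^0.04
LQ²/(gh_f) = 0.05254; L/(gh_f) = 14.26
Term 1 = ε^1.25·(…)^4.75 = 4.03×10^-14; Term 2 = ν·Q^9.4·(…)^5.2 = 5.49×10^-12
D = 0.66·(4.03×10^-14 + 5.49×10^-12)^0.04 = 0.2340 m = 234 mm
Check: V = 1.41 m/s, Re = 2.20×10^5, f = 0.01530, h_f = 17.9 m ≈ 19.3 m ✓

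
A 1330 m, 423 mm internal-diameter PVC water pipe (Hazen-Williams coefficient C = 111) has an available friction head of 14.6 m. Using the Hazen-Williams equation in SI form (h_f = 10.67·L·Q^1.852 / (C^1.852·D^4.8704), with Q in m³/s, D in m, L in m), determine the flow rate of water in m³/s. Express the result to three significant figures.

Q ≈ 0.281 m³/s

Rearranging: Q = [h_f·C^1.852·D^4.8704 / (10.67·L)]^(1/1.852)
Q = [14.6·111^1.852·0.423^4.8704 / (10.67·1330)]^0.540 = 0.2815 m³/s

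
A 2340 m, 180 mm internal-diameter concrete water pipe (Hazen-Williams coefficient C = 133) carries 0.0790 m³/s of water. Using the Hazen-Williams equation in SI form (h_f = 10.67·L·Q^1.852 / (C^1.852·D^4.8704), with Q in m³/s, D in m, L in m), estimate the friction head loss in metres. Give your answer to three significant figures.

h_f ≈ 112 m

h_f = 10.67·2340·0.0790^1.852 / (133^1.852·0.180^4.8704) = 112.1 m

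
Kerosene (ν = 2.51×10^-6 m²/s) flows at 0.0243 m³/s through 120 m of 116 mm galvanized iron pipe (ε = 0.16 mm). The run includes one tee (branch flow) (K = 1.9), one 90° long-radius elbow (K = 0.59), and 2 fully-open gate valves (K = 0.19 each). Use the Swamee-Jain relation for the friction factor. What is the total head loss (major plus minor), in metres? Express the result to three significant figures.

H_L ≈ 7.32 m

V = 4Q/(πD²) = 2.299 m/s; V²/2g = 0.2695 m
Re = 1.06×10^5, ε/D = 0.00138 → f = 0.02347 (Swamee-Jain)
Major: h_f = f(L/D)·V²/2g = 0.02347·1034·0.2695 = 6.542 m
Minor: ΣK = 2.87; h_m = ΣK·V²/2g = 0.7734 m
Total H_L = 6.542 + 0.7734 = 7.315 m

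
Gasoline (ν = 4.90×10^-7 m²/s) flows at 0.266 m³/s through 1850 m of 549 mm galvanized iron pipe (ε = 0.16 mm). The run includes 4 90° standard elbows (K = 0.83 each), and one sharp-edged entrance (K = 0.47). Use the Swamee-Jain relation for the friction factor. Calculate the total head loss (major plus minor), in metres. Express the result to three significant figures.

H_L ≈ 3.61 m

V = 4Q/(πD²) = 1.124 m/s; V²/2g = 0.06436 m
Re = 1.26×10^6, ε/D = 2.91×10^-4 → f = 0.01553 (Swamee-Jain)
Major: h_f = f(L/D)·V²/2g = 0.01553·3370·0.06436 = 3.369 m
Minor: ΣK = 3.79; h_m = ΣK·V²/2g = 0.2439 m
Total H_L = 3.369 + 0.2439 = 3.613 m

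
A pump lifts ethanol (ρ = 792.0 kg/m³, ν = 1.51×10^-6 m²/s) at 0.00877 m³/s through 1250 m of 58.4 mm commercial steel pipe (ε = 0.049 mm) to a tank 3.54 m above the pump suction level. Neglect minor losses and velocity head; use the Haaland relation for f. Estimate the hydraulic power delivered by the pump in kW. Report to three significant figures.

V = 4Q/(πD²) = 3.274 m/s; Re = 1.27×10^5; ε/D = 8.39×10^-4; f = 0.02093
h_f = f(L/D)V²/2g = 244.8 m
Total head H = z + h_f = 3.54 + 244.8 = 248.3 m
P_hyd = ρgQH = 792.0·9.81·0.00877·248.3 = 16.92 kW

P_hyd ≈ 16.9 kW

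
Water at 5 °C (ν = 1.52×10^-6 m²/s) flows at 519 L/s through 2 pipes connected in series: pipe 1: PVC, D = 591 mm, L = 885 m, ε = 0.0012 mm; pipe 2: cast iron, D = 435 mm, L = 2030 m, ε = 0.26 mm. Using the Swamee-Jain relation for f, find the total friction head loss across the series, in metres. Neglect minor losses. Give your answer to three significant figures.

H ≈ 55.4 m

Pipe 1: V = 1.892 m/s, Re = 7.36×10^5, ε/D = 2.03×10^-6, f = 0.01227, h_1 = f(L/D)V²/2g = 3.353 m
Pipe 2: V = 3.492 m/s, Re = 9.99×10^5, ε/D = 5.98×10^-4, f = 0.01793, h_2 = f(L/D)V²/2g = 52.00 m
Series → Q common, losses add: H = Σh = 55.36 m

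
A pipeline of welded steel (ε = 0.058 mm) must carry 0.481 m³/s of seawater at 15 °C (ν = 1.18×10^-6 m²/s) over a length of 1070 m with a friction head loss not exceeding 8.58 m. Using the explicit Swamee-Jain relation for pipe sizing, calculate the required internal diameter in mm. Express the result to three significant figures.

D ≈ 509 mm

Swamee-Jain (Type III): D = 0.66·[ε^1.25·(LQ²/(gh_f))^4.75 + ν·Q^9.4·(L/(gh_f))^5.2]^0.04
LQ²/(gh_f) = 2.941; L/(gh_f) = 12.71
Term 1 = ε^1.25·(…)^4.75 = 8.51×10^-4; Term 2 = ν·Q^9.4·(…)^5.2 = 6.70×10^-4
D = 0.66·(8.51×10^-4 + 6.70×10^-4)^0.04 = 0.5091 m = 509 mm
Check: V = 2.36 m/s, Re = 1.02×10^6, f = 0.01369, h_f = 8.18 m ≈ 8.58 m ✓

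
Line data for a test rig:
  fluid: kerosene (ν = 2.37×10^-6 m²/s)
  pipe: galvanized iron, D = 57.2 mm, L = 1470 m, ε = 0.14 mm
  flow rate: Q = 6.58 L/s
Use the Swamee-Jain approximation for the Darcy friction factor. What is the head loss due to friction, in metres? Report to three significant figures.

h_f ≈ 234 m

V = 4Q/(πD²) = 4·0.00658/(π·0.0572²) = 2.561 m/s
Re = VD/ν = 2.561·0.0572/2.37×10^-6 = 6.18×10^4 → turbulent
ε/D = 0.14/57.2 = 0.00245
Swamee-Jain: f = 0.02730
h_f = f(L/D)V²/(2g) = 0.02730·(1470/0.0572)·2.561²/(2·9.81) = 234.4 m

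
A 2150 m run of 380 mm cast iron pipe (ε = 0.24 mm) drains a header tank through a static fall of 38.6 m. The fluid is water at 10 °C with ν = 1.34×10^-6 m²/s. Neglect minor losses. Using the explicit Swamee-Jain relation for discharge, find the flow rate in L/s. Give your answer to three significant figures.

Q ≈ 308 L/s

Swamee-Jain (Type II): Q = -0.965·√(gD⁵h_f/L)·ln[ε/(3.7D) + √(3.17ν²L/(gD³h_f))]
√(gD⁵h_f/L) = √(9.81·0.380⁵·38.6/2150) = 0.03736
ε/(3.7D) = 1.71×10^-4; √(3.17ν²L/(gD³h_f)) = 2.43×10^-5
Q = -0.965·0.03736·ln(1.950×10^-4) = 0.3080 m³/s
Check: V = 2.72 m/s, Re = 7.70×10^5, f = 0.01826, h_f = 38.8 m ≈ 38.6 m ✓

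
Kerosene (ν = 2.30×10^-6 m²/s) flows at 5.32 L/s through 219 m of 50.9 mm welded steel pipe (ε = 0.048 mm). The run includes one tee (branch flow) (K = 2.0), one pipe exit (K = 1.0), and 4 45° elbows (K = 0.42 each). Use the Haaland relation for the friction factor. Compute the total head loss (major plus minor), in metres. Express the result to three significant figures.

V = 4Q/(πD²) = 2.614 m/s; V²/2g = 0.3484 m
Re = 5.79×10^4, ε/D = 9.43×10^-4 → f = 0.02312 (Haaland)
Major: h_f = f(L/D)·V²/2g = 0.02312·4303·0.3484 = 34.65 m
Minor: ΣK = 4.68; h_m = ΣK·V²/2g = 1.630 m
Total H_L = 34.65 + 1.630 = 36.28 m

H_L ≈ 36.3 m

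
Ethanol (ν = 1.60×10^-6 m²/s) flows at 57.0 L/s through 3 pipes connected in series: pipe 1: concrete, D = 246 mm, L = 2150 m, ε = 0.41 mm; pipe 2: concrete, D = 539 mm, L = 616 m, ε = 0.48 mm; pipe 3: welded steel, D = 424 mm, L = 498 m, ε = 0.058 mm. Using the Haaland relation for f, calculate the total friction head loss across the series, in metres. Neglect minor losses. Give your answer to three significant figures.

Pipe 1: V = 1.199 m/s, Re = 1.84×10^5, ε/D = 0.00167, f = 0.02333, h_1 = f(L/D)V²/2g = 14.94 m
Pipe 2: V = 0.2498 m/s, Re = 8.42×10^4, ε/D = 8.91×10^-4, f = 0.02196, h_2 = f(L/D)V²/2g = 0.07982 m
Pipe 3: V = 0.4037 m/s, Re = 1.07×10^5, ε/D = 1.37×10^-4, f = 0.01822, h_3 = f(L/D)V²/2g = 0.1777 m
Series → Q common, losses add: H = Σh = 15.20 m

H ≈ 15.2 m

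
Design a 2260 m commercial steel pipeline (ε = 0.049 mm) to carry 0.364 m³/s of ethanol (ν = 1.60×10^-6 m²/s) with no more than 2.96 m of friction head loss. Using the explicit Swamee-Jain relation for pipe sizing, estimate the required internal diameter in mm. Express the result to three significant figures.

Swamee-Jain (Type III): D = 0.66·[ε^1.25·(LQ²/(gh_f))^4.75 + ν·Q^9.4·(L/(gh_f))^5.2]^0.04
LQ²/(gh_f) = 10.31; L/(gh_f) = 77.83
Term 1 = ε^1.25·(…)^4.75 = 0.267; Term 2 = ν·Q^9.4·(…)^5.2 = 0.817
D = 0.66·(0.267 + 0.817)^0.04 = 0.6621 m = 662 mm
Check: V = 1.06 m/s, Re = 4.37×10^5, f = 0.01440, h_f = 2.80 m ≈ 2.96 m ✓

D ≈ 662 mm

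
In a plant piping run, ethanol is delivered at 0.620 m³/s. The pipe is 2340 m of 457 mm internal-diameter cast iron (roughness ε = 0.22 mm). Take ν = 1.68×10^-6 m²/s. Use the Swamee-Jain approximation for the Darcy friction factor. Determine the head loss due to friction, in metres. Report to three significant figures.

h_f ≈ 64.0 m

V = 4Q/(πD²) = 4·0.620/(π·0.457²) = 3.780 m/s
Re = VD/ν = 3.780·0.457/1.68×10^-6 = 1.03×10^6 → turbulent
ε/D = 0.22/457 = 4.81×10^-4
Swamee-Jain: f = 0.01716
h_f = f(L/D)V²/(2g) = 0.01716·(2340/0.457)·3.780²/(2·9.81) = 63.98 m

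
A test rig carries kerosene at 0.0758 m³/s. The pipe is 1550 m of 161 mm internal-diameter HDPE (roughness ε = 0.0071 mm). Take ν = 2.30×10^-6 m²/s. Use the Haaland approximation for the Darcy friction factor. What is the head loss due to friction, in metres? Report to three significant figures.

h_f ≈ 103 m

V = 4Q/(πD²) = 4·0.0758/(π·0.161²) = 3.723 m/s
Re = VD/ν = 3.723·0.161/2.30×10^-6 = 2.61×10^5 → turbulent
ε/D = 0.0071/161 = 4.41×10^-5
Haaland: f = 0.01508
h_f = f(L/D)V²/(2g) = 0.01508·(1550/0.161)·3.723²/(2·9.81) = 102.6 m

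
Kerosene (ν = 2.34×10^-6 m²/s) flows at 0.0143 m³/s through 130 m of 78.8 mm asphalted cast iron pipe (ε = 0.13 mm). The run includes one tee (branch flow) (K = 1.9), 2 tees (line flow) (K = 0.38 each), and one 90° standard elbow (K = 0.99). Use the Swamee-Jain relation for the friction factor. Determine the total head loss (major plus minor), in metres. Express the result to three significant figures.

H_L ≈ 19.2 m

V = 4Q/(πD²) = 2.932 m/s; V²/2g = 0.4382 m
Re = 9.87×10^4, ε/D = 0.00165 → f = 0.02440 (Swamee-Jain)
Major: h_f = f(L/D)·V²/2g = 0.02440·1650·0.4382 = 17.64 m
Minor: ΣK = 3.65; h_m = ΣK·V²/2g = 1.599 m
Total H_L = 17.64 + 1.599 = 19.24 m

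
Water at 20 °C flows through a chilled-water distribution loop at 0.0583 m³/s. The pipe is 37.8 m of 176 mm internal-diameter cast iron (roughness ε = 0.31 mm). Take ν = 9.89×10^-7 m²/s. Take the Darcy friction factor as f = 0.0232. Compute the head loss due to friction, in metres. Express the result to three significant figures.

h_f ≈ 1.46 m

V = 4Q/(πD²) = 4·0.0583/(π·0.176²) = 2.396 m/s
h_f = f(L/D)V²/(2g) = 0.02320·(37.8/0.176)·2.396²/(2·9.81) = 1.458 m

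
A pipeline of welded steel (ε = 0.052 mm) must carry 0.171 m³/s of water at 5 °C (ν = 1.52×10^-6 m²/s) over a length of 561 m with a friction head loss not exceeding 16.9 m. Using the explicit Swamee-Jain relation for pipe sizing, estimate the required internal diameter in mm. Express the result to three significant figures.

Swamee-Jain (Type III): D = 0.66·[ε^1.25·(LQ²/(gh_f))^4.75 + ν·Q^9.4·(L/(gh_f))^5.2]^0.04
LQ²/(gh_f) = 0.09895; L/(gh_f) = 3.384
Term 1 = ε^1.25·(…)^4.75 = 7.47×10^-11; Term 2 = ν·Q^9.4·(…)^5.2 = 5.31×10^-11
D = 0.66·(7.47×10^-11 + 5.31×10^-11)^0.04 = 0.2653 m = 265 mm
Check: V = 3.09 m/s, Re = 5.40×10^5, f = 0.01537, h_f = 15.8 m ≈ 16.9 m ✓

D ≈ 265 mm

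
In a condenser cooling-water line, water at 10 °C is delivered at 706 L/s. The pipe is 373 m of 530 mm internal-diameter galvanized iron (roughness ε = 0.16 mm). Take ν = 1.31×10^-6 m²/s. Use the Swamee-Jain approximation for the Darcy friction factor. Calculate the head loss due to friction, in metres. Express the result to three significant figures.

V = 4Q/(πD²) = 4·0.706/(π·0.530²) = 3.200 m/s
Re = VD/ν = 3.200·0.530/1.31×10^-6 = 1.29×10^6 → turbulent
ε/D = 0.16/530 = 3.02×10^-4
Swamee-Jain: f = 0.01561
h_f = f(L/D)V²/(2g) = 0.01561·(373/0.530)·3.200²/(2·9.81) = 5.736 m

h_f ≈ 5.74 m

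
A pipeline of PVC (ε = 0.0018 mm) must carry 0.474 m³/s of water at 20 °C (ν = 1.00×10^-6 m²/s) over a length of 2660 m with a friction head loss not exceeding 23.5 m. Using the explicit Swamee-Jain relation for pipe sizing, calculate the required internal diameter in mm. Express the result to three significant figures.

Swamee-Jain (Type III): D = 0.66·[ε^1.25·(LQ²/(gh_f))^4.75 + ν·Q^9.4·(L/(gh_f))^5.2]^0.04
LQ²/(gh_f) = 2.592; L/(gh_f) = 11.54
Term 1 = ε^1.25·(…)^4.75 = 6.08×10^-6; Term 2 = ν·Q^9.4·(…)^5.2 = 2.99×10^-4
D = 0.66·(6.08×10^-6 + 2.99×10^-4)^0.04 = 0.4774 m = 477 mm
Check: V = 2.65 m/s, Re = 1.26×10^6, f = 0.01127, h_f = 22.4 m ≈ 23.5 m ✓

D ≈ 477 mm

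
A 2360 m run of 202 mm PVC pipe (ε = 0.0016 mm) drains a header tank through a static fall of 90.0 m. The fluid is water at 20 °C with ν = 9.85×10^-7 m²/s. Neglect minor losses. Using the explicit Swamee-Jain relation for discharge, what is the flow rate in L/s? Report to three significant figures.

Swamee-Jain (Type II): Q = -0.965·√(gD⁵h_f/L)·ln[ε/(3.7D) + √(3.17ν²L/(gD³h_f))]
√(gD⁵h_f/L) = √(9.81·0.202⁵·90.0/2360) = 0.01122
ε/(3.7D) = 2.14×10^-6; √(3.17ν²L/(gD³h_f)) = 3.16×10^-5
Q = -0.965·0.01122·ln(3.372×10^-5) = 0.1115 m³/s
Check: V = 3.48 m/s, Re = 7.13×10^5, f = 0.01246, h_f = 89.7 m ≈ 90.0 m ✓

Q ≈ 111 L/s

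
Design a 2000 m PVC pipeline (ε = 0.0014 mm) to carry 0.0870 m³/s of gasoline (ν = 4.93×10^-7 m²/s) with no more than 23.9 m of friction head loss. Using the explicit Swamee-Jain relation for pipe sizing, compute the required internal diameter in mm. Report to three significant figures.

D ≈ 230 mm

Swamee-Jain (Type III): D = 0.66·[ε^1.25·(LQ²/(gh_f))^4.75 + ν·Q^9.4·(L/(gh_f))^5.2]^0.04
LQ²/(gh_f) = 0.06457; L/(gh_f) = 8.530
Term 1 = ε^1.25·(…)^4.75 = 1.07×10^-13; Term 2 = ν·Q^9.4·(…)^5.2 = 3.68×10^-12
D = 0.66·(1.07×10^-13 + 3.68×10^-12)^0.04 = 0.2305 m = 230 mm
Check: V = 2.09 m/s, Re = 9.75×10^5, f = 0.01181, h_f = 22.7 m ≈ 23.9 m ✓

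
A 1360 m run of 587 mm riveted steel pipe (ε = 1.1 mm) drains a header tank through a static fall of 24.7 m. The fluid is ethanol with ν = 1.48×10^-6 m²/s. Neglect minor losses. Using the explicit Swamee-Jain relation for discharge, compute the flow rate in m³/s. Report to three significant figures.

Q ≈ 0.813 m³/s

Swamee-Jain (Type II): Q = -0.965·√(gD⁵h_f/L)·ln[ε/(3.7D) + √(3.17ν²L/(gD³h_f))]
√(gD⁵h_f/L) = √(9.81·0.587⁵·24.7/1360) = 0.1114
ε/(3.7D) = 5.06×10^-4; √(3.17ν²L/(gD³h_f)) = 1.39×10^-5
Q = -0.965·0.1114·ln(5.203×10^-4) = 0.8130 m³/s
Check: V = 3.00 m/s, Re = 1.19×10^6, f = 0.02325, h_f = 24.8 m ≈ 24.7 m ✓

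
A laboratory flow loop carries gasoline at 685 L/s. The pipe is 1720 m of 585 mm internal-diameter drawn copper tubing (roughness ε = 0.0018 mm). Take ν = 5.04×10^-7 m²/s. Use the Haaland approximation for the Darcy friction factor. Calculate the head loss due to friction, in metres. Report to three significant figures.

V = 4Q/(πD²) = 4·0.685/(π·0.585²) = 2.549 m/s
Re = VD/ν = 2.549·0.585/5.04×10^-7 = 2.96×10^6 → turbulent
ε/D = 0.0018/585 = 3.08×10^-6
Haaland: f = 0.009841
h_f = f(L/D)V²/(2g) = 0.009841·(1720/0.585)·2.549²/(2·9.81) = 9.579 m

h_f ≈ 9.58 m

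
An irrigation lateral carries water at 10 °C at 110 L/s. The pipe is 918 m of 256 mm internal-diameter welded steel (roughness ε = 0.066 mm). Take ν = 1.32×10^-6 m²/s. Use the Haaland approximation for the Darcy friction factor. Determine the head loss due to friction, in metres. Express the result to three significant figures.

V = 4Q/(πD²) = 4·0.110/(π·0.256²) = 2.137 m/s
Re = VD/ν = 2.137·0.256/1.32×10^-6 = 4.14×10^5 → turbulent
ε/D = 0.066/256 = 2.58×10^-4
Haaland: f = 0.01603
h_f = f(L/D)V²/(2g) = 0.01603·(918/0.256)·2.137²/(2·9.81) = 13.38 m

h_f ≈ 13.4 m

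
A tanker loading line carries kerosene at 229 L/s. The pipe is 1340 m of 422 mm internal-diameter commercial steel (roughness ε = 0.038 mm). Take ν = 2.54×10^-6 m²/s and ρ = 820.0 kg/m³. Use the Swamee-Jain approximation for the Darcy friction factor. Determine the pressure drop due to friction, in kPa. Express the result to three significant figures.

Δp ≈ 54.3 kPa

V = 4Q/(πD²) = 4·0.229/(π·0.422²) = 1.637 m/s
Re = VD/ν = 1.637·0.422/2.54×10^-6 = 2.72×10^5 → turbulent
ε/D = 0.038/422 = 9.00×10^-5
Swamee-Jain: f = 0.01556
h_f = f(L/D)V²/(2g) = 0.01556·(1340/0.422)·1.637²/(2·9.81) = 6.751 m
Δp = ρg·h_f = 820.0·9.81·6.751 = 54.30 kPa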